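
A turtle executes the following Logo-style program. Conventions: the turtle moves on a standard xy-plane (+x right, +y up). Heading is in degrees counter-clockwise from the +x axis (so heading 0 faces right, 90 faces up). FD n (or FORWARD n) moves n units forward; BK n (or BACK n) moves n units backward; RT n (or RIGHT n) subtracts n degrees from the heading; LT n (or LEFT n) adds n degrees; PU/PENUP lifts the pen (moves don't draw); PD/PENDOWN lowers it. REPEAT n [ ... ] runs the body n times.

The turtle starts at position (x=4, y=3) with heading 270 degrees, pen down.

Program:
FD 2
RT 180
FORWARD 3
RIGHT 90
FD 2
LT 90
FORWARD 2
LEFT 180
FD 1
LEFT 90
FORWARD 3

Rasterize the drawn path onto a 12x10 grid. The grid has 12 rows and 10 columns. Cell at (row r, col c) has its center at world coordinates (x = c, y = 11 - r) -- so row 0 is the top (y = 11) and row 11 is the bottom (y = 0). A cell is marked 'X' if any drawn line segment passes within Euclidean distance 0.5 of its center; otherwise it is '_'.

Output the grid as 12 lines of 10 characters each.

Segment 0: (4,3) -> (4,1)
Segment 1: (4,1) -> (4,4)
Segment 2: (4,4) -> (6,4)
Segment 3: (6,4) -> (6,6)
Segment 4: (6,6) -> (6,5)
Segment 5: (6,5) -> (9,5)

Answer: __________
__________
__________
__________
__________
______X___
______XXXX
____XXX___
____X_____
____X_____
____X_____
__________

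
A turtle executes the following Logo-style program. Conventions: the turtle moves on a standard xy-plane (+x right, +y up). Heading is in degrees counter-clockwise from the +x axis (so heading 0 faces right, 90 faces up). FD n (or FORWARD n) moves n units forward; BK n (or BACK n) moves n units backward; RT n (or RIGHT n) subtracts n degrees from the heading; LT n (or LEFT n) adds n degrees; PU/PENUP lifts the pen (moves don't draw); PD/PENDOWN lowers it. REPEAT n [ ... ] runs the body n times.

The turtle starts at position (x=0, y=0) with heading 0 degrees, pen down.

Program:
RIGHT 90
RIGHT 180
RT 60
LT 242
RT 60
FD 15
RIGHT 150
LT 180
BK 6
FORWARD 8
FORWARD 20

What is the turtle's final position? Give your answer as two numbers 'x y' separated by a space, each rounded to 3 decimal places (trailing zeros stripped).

Executing turtle program step by step:
Start: pos=(0,0), heading=0, pen down
RT 90: heading 0 -> 270
RT 180: heading 270 -> 90
RT 60: heading 90 -> 30
LT 242: heading 30 -> 272
RT 60: heading 272 -> 212
FD 15: (0,0) -> (-12.721,-7.949) [heading=212, draw]
RT 150: heading 212 -> 62
LT 180: heading 62 -> 242
BK 6: (-12.721,-7.949) -> (-9.904,-2.651) [heading=242, draw]
FD 8: (-9.904,-2.651) -> (-13.66,-9.715) [heading=242, draw]
FD 20: (-13.66,-9.715) -> (-23.049,-27.374) [heading=242, draw]
Final: pos=(-23.049,-27.374), heading=242, 4 segment(s) drawn

Answer: -23.049 -27.374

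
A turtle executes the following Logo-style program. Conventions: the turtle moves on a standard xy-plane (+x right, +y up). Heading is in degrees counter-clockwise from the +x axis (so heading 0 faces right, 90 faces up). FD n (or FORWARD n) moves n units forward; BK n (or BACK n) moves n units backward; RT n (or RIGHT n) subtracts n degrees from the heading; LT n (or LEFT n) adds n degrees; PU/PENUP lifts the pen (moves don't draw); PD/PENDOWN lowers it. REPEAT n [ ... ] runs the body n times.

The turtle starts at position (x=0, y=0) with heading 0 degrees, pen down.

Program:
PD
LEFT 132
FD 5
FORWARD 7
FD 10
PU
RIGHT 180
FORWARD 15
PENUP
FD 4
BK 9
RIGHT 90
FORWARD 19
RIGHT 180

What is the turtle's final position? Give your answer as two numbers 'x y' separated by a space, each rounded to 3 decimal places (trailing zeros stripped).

Answer: -22.149 -3.796

Derivation:
Executing turtle program step by step:
Start: pos=(0,0), heading=0, pen down
PD: pen down
LT 132: heading 0 -> 132
FD 5: (0,0) -> (-3.346,3.716) [heading=132, draw]
FD 7: (-3.346,3.716) -> (-8.03,8.918) [heading=132, draw]
FD 10: (-8.03,8.918) -> (-14.721,16.349) [heading=132, draw]
PU: pen up
RT 180: heading 132 -> 312
FD 15: (-14.721,16.349) -> (-4.684,5.202) [heading=312, move]
PU: pen up
FD 4: (-4.684,5.202) -> (-2.007,2.229) [heading=312, move]
BK 9: (-2.007,2.229) -> (-8.03,8.918) [heading=312, move]
RT 90: heading 312 -> 222
FD 19: (-8.03,8.918) -> (-22.149,-3.796) [heading=222, move]
RT 180: heading 222 -> 42
Final: pos=(-22.149,-3.796), heading=42, 3 segment(s) drawn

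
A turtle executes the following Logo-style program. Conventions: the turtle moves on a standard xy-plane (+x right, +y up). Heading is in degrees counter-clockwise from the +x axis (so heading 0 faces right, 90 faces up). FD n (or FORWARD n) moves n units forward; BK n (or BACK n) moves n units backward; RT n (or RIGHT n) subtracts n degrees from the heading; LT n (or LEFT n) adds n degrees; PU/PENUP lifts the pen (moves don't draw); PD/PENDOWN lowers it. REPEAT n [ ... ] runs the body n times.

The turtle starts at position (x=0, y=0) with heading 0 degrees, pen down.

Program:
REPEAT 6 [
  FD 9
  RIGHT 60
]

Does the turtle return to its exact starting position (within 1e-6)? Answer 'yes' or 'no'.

Answer: yes

Derivation:
Executing turtle program step by step:
Start: pos=(0,0), heading=0, pen down
REPEAT 6 [
  -- iteration 1/6 --
  FD 9: (0,0) -> (9,0) [heading=0, draw]
  RT 60: heading 0 -> 300
  -- iteration 2/6 --
  FD 9: (9,0) -> (13.5,-7.794) [heading=300, draw]
  RT 60: heading 300 -> 240
  -- iteration 3/6 --
  FD 9: (13.5,-7.794) -> (9,-15.588) [heading=240, draw]
  RT 60: heading 240 -> 180
  -- iteration 4/6 --
  FD 9: (9,-15.588) -> (0,-15.588) [heading=180, draw]
  RT 60: heading 180 -> 120
  -- iteration 5/6 --
  FD 9: (0,-15.588) -> (-4.5,-7.794) [heading=120, draw]
  RT 60: heading 120 -> 60
  -- iteration 6/6 --
  FD 9: (-4.5,-7.794) -> (0,0) [heading=60, draw]
  RT 60: heading 60 -> 0
]
Final: pos=(0,0), heading=0, 6 segment(s) drawn

Start position: (0, 0)
Final position: (0, 0)
Distance = 0; < 1e-6 -> CLOSED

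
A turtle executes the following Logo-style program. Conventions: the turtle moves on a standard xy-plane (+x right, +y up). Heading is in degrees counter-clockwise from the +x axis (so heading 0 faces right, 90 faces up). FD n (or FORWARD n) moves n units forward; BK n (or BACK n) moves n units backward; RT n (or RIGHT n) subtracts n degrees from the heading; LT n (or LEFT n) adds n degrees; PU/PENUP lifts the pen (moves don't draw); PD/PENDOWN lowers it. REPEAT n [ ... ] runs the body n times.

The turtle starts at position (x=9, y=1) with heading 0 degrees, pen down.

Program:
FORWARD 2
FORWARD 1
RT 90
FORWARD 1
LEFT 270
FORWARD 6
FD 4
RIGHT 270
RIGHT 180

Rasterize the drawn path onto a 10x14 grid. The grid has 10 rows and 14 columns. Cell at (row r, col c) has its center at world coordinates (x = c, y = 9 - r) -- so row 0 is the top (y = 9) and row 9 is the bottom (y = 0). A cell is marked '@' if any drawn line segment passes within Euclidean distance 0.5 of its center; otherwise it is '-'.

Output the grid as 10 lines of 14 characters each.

Answer: --------------
--------------
--------------
--------------
--------------
--------------
--------------
--------------
---------@@@@-
--@@@@@@@@@@@-

Derivation:
Segment 0: (9,1) -> (11,1)
Segment 1: (11,1) -> (12,1)
Segment 2: (12,1) -> (12,0)
Segment 3: (12,0) -> (6,0)
Segment 4: (6,0) -> (2,0)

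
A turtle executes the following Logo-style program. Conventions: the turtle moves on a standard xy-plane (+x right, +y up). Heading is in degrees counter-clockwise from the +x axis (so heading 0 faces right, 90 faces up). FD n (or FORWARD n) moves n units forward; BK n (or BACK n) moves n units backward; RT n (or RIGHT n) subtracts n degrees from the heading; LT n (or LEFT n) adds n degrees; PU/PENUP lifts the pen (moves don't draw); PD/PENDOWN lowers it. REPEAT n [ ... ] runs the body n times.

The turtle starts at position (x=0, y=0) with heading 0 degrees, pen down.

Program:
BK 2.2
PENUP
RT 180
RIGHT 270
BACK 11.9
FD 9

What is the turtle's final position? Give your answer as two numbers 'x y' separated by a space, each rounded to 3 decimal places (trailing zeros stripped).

Answer: -2.2 2.9

Derivation:
Executing turtle program step by step:
Start: pos=(0,0), heading=0, pen down
BK 2.2: (0,0) -> (-2.2,0) [heading=0, draw]
PU: pen up
RT 180: heading 0 -> 180
RT 270: heading 180 -> 270
BK 11.9: (-2.2,0) -> (-2.2,11.9) [heading=270, move]
FD 9: (-2.2,11.9) -> (-2.2,2.9) [heading=270, move]
Final: pos=(-2.2,2.9), heading=270, 1 segment(s) drawn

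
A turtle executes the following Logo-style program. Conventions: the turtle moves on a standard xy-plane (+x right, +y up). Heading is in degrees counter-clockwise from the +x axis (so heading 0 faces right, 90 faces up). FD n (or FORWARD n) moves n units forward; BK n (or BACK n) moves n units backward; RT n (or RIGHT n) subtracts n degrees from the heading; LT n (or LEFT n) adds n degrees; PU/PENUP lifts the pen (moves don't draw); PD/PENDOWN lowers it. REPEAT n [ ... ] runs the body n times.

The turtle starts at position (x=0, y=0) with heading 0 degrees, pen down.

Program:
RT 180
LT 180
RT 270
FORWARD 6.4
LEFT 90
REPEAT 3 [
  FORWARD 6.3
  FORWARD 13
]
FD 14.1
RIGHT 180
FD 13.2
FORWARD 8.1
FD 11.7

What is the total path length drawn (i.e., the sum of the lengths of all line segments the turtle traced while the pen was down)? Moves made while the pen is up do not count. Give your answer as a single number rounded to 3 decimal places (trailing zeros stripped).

Answer: 111.4

Derivation:
Executing turtle program step by step:
Start: pos=(0,0), heading=0, pen down
RT 180: heading 0 -> 180
LT 180: heading 180 -> 0
RT 270: heading 0 -> 90
FD 6.4: (0,0) -> (0,6.4) [heading=90, draw]
LT 90: heading 90 -> 180
REPEAT 3 [
  -- iteration 1/3 --
  FD 6.3: (0,6.4) -> (-6.3,6.4) [heading=180, draw]
  FD 13: (-6.3,6.4) -> (-19.3,6.4) [heading=180, draw]
  -- iteration 2/3 --
  FD 6.3: (-19.3,6.4) -> (-25.6,6.4) [heading=180, draw]
  FD 13: (-25.6,6.4) -> (-38.6,6.4) [heading=180, draw]
  -- iteration 3/3 --
  FD 6.3: (-38.6,6.4) -> (-44.9,6.4) [heading=180, draw]
  FD 13: (-44.9,6.4) -> (-57.9,6.4) [heading=180, draw]
]
FD 14.1: (-57.9,6.4) -> (-72,6.4) [heading=180, draw]
RT 180: heading 180 -> 0
FD 13.2: (-72,6.4) -> (-58.8,6.4) [heading=0, draw]
FD 8.1: (-58.8,6.4) -> (-50.7,6.4) [heading=0, draw]
FD 11.7: (-50.7,6.4) -> (-39,6.4) [heading=0, draw]
Final: pos=(-39,6.4), heading=0, 11 segment(s) drawn

Segment lengths:
  seg 1: (0,0) -> (0,6.4), length = 6.4
  seg 2: (0,6.4) -> (-6.3,6.4), length = 6.3
  seg 3: (-6.3,6.4) -> (-19.3,6.4), length = 13
  seg 4: (-19.3,6.4) -> (-25.6,6.4), length = 6.3
  seg 5: (-25.6,6.4) -> (-38.6,6.4), length = 13
  seg 6: (-38.6,6.4) -> (-44.9,6.4), length = 6.3
  seg 7: (-44.9,6.4) -> (-57.9,6.4), length = 13
  seg 8: (-57.9,6.4) -> (-72,6.4), length = 14.1
  seg 9: (-72,6.4) -> (-58.8,6.4), length = 13.2
  seg 10: (-58.8,6.4) -> (-50.7,6.4), length = 8.1
  seg 11: (-50.7,6.4) -> (-39,6.4), length = 11.7
Total = 111.4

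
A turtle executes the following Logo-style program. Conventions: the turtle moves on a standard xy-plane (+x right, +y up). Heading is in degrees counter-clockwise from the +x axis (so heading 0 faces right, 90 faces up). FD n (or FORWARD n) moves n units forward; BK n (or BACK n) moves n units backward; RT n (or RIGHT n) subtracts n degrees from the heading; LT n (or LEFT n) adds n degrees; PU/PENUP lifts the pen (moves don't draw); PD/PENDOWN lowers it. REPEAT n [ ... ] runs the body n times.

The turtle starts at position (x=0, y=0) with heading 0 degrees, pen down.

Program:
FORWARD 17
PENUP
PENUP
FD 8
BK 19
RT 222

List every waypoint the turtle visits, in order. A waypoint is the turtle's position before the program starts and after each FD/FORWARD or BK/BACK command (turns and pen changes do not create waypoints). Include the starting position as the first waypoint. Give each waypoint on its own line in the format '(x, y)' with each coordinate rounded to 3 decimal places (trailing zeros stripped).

Executing turtle program step by step:
Start: pos=(0,0), heading=0, pen down
FD 17: (0,0) -> (17,0) [heading=0, draw]
PU: pen up
PU: pen up
FD 8: (17,0) -> (25,0) [heading=0, move]
BK 19: (25,0) -> (6,0) [heading=0, move]
RT 222: heading 0 -> 138
Final: pos=(6,0), heading=138, 1 segment(s) drawn
Waypoints (4 total):
(0, 0)
(17, 0)
(25, 0)
(6, 0)

Answer: (0, 0)
(17, 0)
(25, 0)
(6, 0)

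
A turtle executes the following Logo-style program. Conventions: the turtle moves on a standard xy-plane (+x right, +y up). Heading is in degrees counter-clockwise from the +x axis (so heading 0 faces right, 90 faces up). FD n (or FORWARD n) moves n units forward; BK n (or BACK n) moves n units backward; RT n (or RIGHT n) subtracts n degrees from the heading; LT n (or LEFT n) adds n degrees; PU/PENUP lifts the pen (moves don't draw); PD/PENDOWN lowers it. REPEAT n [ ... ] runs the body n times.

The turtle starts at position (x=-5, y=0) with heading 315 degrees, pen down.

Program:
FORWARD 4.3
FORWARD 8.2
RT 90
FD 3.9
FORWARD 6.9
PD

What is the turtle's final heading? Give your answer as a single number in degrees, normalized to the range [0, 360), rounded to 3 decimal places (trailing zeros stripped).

Answer: 225

Derivation:
Executing turtle program step by step:
Start: pos=(-5,0), heading=315, pen down
FD 4.3: (-5,0) -> (-1.959,-3.041) [heading=315, draw]
FD 8.2: (-1.959,-3.041) -> (3.839,-8.839) [heading=315, draw]
RT 90: heading 315 -> 225
FD 3.9: (3.839,-8.839) -> (1.081,-11.597) [heading=225, draw]
FD 6.9: (1.081,-11.597) -> (-3.798,-16.476) [heading=225, draw]
PD: pen down
Final: pos=(-3.798,-16.476), heading=225, 4 segment(s) drawn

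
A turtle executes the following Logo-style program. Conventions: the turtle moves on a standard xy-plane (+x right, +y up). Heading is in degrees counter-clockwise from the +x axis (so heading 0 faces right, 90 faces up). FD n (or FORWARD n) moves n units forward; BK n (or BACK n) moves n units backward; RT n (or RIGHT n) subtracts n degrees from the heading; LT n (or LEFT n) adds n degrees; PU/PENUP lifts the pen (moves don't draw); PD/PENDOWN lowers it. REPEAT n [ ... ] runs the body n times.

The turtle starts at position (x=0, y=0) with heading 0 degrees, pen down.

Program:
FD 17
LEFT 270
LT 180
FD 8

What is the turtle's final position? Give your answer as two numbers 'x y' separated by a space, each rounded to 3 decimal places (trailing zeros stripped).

Answer: 17 8

Derivation:
Executing turtle program step by step:
Start: pos=(0,0), heading=0, pen down
FD 17: (0,0) -> (17,0) [heading=0, draw]
LT 270: heading 0 -> 270
LT 180: heading 270 -> 90
FD 8: (17,0) -> (17,8) [heading=90, draw]
Final: pos=(17,8), heading=90, 2 segment(s) drawn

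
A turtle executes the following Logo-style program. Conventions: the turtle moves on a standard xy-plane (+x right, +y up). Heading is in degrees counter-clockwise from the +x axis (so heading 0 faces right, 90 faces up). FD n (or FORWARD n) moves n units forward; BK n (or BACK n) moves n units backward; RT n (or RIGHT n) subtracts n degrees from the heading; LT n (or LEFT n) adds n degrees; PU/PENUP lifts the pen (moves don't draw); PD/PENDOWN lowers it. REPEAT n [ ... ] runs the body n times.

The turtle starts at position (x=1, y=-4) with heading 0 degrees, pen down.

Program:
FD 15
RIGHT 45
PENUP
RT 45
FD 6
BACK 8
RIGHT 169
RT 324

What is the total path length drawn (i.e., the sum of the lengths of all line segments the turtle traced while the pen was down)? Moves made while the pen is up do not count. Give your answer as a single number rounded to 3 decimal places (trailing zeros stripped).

Answer: 15

Derivation:
Executing turtle program step by step:
Start: pos=(1,-4), heading=0, pen down
FD 15: (1,-4) -> (16,-4) [heading=0, draw]
RT 45: heading 0 -> 315
PU: pen up
RT 45: heading 315 -> 270
FD 6: (16,-4) -> (16,-10) [heading=270, move]
BK 8: (16,-10) -> (16,-2) [heading=270, move]
RT 169: heading 270 -> 101
RT 324: heading 101 -> 137
Final: pos=(16,-2), heading=137, 1 segment(s) drawn

Segment lengths:
  seg 1: (1,-4) -> (16,-4), length = 15
Total = 15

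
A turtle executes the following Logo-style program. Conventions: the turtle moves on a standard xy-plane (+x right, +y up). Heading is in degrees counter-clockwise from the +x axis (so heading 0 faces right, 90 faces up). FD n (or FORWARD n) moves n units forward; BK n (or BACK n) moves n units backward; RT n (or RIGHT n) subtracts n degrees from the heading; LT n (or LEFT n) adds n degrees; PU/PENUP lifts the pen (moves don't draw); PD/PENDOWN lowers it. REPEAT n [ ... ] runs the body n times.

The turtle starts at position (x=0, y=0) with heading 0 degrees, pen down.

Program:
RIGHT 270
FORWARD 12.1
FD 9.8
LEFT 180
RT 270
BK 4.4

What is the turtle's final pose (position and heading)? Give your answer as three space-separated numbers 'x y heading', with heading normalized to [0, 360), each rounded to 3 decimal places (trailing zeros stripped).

Answer: -4.4 21.9 0

Derivation:
Executing turtle program step by step:
Start: pos=(0,0), heading=0, pen down
RT 270: heading 0 -> 90
FD 12.1: (0,0) -> (0,12.1) [heading=90, draw]
FD 9.8: (0,12.1) -> (0,21.9) [heading=90, draw]
LT 180: heading 90 -> 270
RT 270: heading 270 -> 0
BK 4.4: (0,21.9) -> (-4.4,21.9) [heading=0, draw]
Final: pos=(-4.4,21.9), heading=0, 3 segment(s) drawn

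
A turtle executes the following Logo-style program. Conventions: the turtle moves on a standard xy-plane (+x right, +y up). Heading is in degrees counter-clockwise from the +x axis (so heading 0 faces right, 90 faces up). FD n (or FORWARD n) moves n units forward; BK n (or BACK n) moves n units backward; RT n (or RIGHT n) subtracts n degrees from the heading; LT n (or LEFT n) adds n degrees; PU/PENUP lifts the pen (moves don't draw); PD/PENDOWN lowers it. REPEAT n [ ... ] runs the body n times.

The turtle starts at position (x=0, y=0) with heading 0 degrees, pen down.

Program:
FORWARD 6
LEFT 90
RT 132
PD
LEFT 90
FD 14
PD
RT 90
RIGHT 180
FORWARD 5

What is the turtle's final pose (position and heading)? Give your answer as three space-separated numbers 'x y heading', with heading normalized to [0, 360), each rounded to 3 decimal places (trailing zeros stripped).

Executing turtle program step by step:
Start: pos=(0,0), heading=0, pen down
FD 6: (0,0) -> (6,0) [heading=0, draw]
LT 90: heading 0 -> 90
RT 132: heading 90 -> 318
PD: pen down
LT 90: heading 318 -> 48
FD 14: (6,0) -> (15.368,10.404) [heading=48, draw]
PD: pen down
RT 90: heading 48 -> 318
RT 180: heading 318 -> 138
FD 5: (15.368,10.404) -> (11.652,13.75) [heading=138, draw]
Final: pos=(11.652,13.75), heading=138, 3 segment(s) drawn

Answer: 11.652 13.75 138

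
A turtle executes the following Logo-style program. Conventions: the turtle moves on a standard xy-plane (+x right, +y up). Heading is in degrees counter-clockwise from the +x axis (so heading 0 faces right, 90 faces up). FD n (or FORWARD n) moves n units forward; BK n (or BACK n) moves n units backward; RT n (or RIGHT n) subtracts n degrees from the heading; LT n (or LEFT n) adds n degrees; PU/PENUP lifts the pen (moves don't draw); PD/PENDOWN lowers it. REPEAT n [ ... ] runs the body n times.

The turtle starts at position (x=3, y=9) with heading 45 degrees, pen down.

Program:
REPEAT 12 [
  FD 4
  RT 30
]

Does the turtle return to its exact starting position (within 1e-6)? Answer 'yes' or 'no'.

Executing turtle program step by step:
Start: pos=(3,9), heading=45, pen down
REPEAT 12 [
  -- iteration 1/12 --
  FD 4: (3,9) -> (5.828,11.828) [heading=45, draw]
  RT 30: heading 45 -> 15
  -- iteration 2/12 --
  FD 4: (5.828,11.828) -> (9.692,12.864) [heading=15, draw]
  RT 30: heading 15 -> 345
  -- iteration 3/12 --
  FD 4: (9.692,12.864) -> (13.556,11.828) [heading=345, draw]
  RT 30: heading 345 -> 315
  -- iteration 4/12 --
  FD 4: (13.556,11.828) -> (16.384,9) [heading=315, draw]
  RT 30: heading 315 -> 285
  -- iteration 5/12 --
  FD 4: (16.384,9) -> (17.42,5.136) [heading=285, draw]
  RT 30: heading 285 -> 255
  -- iteration 6/12 --
  FD 4: (17.42,5.136) -> (16.384,1.273) [heading=255, draw]
  RT 30: heading 255 -> 225
  -- iteration 7/12 --
  FD 4: (16.384,1.273) -> (13.556,-1.556) [heading=225, draw]
  RT 30: heading 225 -> 195
  -- iteration 8/12 --
  FD 4: (13.556,-1.556) -> (9.692,-2.591) [heading=195, draw]
  RT 30: heading 195 -> 165
  -- iteration 9/12 --
  FD 4: (9.692,-2.591) -> (5.828,-1.556) [heading=165, draw]
  RT 30: heading 165 -> 135
  -- iteration 10/12 --
  FD 4: (5.828,-1.556) -> (3,1.273) [heading=135, draw]
  RT 30: heading 135 -> 105
  -- iteration 11/12 --
  FD 4: (3,1.273) -> (1.965,5.136) [heading=105, draw]
  RT 30: heading 105 -> 75
  -- iteration 12/12 --
  FD 4: (1.965,5.136) -> (3,9) [heading=75, draw]
  RT 30: heading 75 -> 45
]
Final: pos=(3,9), heading=45, 12 segment(s) drawn

Start position: (3, 9)
Final position: (3, 9)
Distance = 0; < 1e-6 -> CLOSED

Answer: yes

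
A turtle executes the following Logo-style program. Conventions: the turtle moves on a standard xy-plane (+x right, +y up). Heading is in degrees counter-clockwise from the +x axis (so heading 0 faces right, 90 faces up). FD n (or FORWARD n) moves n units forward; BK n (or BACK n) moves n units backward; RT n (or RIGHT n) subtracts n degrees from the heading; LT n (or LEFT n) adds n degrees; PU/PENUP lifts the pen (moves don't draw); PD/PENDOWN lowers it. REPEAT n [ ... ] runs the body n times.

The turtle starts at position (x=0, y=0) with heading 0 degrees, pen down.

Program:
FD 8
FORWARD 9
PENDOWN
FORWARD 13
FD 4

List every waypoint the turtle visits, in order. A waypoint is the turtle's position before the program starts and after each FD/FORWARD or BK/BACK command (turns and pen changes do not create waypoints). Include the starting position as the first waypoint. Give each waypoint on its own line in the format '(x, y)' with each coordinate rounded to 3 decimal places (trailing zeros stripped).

Answer: (0, 0)
(8, 0)
(17, 0)
(30, 0)
(34, 0)

Derivation:
Executing turtle program step by step:
Start: pos=(0,0), heading=0, pen down
FD 8: (0,0) -> (8,0) [heading=0, draw]
FD 9: (8,0) -> (17,0) [heading=0, draw]
PD: pen down
FD 13: (17,0) -> (30,0) [heading=0, draw]
FD 4: (30,0) -> (34,0) [heading=0, draw]
Final: pos=(34,0), heading=0, 4 segment(s) drawn
Waypoints (5 total):
(0, 0)
(8, 0)
(17, 0)
(30, 0)
(34, 0)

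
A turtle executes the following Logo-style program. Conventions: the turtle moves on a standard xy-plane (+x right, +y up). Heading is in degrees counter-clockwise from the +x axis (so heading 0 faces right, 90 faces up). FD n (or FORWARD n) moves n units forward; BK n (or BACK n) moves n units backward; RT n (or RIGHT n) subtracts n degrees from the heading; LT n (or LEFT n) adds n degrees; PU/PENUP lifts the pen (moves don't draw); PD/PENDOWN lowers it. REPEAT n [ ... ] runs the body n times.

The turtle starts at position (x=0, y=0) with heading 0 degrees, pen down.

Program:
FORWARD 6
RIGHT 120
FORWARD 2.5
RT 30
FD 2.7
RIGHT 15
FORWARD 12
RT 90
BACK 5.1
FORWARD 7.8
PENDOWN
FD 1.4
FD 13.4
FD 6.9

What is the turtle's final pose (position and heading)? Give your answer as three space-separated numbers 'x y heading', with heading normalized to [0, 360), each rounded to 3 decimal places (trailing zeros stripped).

Executing turtle program step by step:
Start: pos=(0,0), heading=0, pen down
FD 6: (0,0) -> (6,0) [heading=0, draw]
RT 120: heading 0 -> 240
FD 2.5: (6,0) -> (4.75,-2.165) [heading=240, draw]
RT 30: heading 240 -> 210
FD 2.7: (4.75,-2.165) -> (2.412,-3.515) [heading=210, draw]
RT 15: heading 210 -> 195
FD 12: (2.412,-3.515) -> (-9.179,-6.621) [heading=195, draw]
RT 90: heading 195 -> 105
BK 5.1: (-9.179,-6.621) -> (-7.859,-11.547) [heading=105, draw]
FD 7.8: (-7.859,-11.547) -> (-9.878,-4.013) [heading=105, draw]
PD: pen down
FD 1.4: (-9.878,-4.013) -> (-10.241,-2.661) [heading=105, draw]
FD 13.4: (-10.241,-2.661) -> (-13.709,10.283) [heading=105, draw]
FD 6.9: (-13.709,10.283) -> (-15.495,16.948) [heading=105, draw]
Final: pos=(-15.495,16.948), heading=105, 9 segment(s) drawn

Answer: -15.495 16.948 105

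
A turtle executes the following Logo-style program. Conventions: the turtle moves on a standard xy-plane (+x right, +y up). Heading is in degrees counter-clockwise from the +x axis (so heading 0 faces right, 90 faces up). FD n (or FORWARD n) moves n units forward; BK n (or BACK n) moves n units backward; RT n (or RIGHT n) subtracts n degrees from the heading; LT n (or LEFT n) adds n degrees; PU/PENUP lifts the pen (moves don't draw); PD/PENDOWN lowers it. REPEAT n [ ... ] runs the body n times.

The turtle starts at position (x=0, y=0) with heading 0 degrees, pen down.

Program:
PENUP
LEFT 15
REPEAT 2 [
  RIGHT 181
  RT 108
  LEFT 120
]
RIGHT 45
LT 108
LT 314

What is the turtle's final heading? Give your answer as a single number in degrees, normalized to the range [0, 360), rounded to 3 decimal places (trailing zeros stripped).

Executing turtle program step by step:
Start: pos=(0,0), heading=0, pen down
PU: pen up
LT 15: heading 0 -> 15
REPEAT 2 [
  -- iteration 1/2 --
  RT 181: heading 15 -> 194
  RT 108: heading 194 -> 86
  LT 120: heading 86 -> 206
  -- iteration 2/2 --
  RT 181: heading 206 -> 25
  RT 108: heading 25 -> 277
  LT 120: heading 277 -> 37
]
RT 45: heading 37 -> 352
LT 108: heading 352 -> 100
LT 314: heading 100 -> 54
Final: pos=(0,0), heading=54, 0 segment(s) drawn

Answer: 54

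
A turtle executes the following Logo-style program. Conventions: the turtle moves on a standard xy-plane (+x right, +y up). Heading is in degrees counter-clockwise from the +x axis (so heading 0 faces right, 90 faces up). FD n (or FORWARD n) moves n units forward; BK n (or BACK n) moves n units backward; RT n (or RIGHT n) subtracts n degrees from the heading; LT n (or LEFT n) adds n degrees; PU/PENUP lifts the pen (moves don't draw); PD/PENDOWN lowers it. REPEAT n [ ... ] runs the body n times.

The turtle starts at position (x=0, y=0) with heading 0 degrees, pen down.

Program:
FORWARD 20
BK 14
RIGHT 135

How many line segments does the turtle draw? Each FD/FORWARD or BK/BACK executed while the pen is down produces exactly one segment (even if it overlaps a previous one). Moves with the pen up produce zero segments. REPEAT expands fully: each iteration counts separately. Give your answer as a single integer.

Answer: 2

Derivation:
Executing turtle program step by step:
Start: pos=(0,0), heading=0, pen down
FD 20: (0,0) -> (20,0) [heading=0, draw]
BK 14: (20,0) -> (6,0) [heading=0, draw]
RT 135: heading 0 -> 225
Final: pos=(6,0), heading=225, 2 segment(s) drawn
Segments drawn: 2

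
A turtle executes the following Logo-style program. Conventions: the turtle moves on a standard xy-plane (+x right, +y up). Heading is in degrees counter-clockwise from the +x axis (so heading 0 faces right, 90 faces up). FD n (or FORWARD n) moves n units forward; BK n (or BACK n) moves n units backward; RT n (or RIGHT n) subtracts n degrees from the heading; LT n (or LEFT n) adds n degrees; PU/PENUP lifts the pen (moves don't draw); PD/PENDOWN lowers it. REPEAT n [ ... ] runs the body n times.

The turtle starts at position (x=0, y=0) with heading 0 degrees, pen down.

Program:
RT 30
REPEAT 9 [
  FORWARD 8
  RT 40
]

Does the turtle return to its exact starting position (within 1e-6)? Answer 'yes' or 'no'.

Answer: yes

Derivation:
Executing turtle program step by step:
Start: pos=(0,0), heading=0, pen down
RT 30: heading 0 -> 330
REPEAT 9 [
  -- iteration 1/9 --
  FD 8: (0,0) -> (6.928,-4) [heading=330, draw]
  RT 40: heading 330 -> 290
  -- iteration 2/9 --
  FD 8: (6.928,-4) -> (9.664,-11.518) [heading=290, draw]
  RT 40: heading 290 -> 250
  -- iteration 3/9 --
  FD 8: (9.664,-11.518) -> (6.928,-19.035) [heading=250, draw]
  RT 40: heading 250 -> 210
  -- iteration 4/9 --
  FD 8: (6.928,-19.035) -> (0,-23.035) [heading=210, draw]
  RT 40: heading 210 -> 170
  -- iteration 5/9 --
  FD 8: (0,-23.035) -> (-7.878,-21.646) [heading=170, draw]
  RT 40: heading 170 -> 130
  -- iteration 6/9 --
  FD 8: (-7.878,-21.646) -> (-13.021,-15.518) [heading=130, draw]
  RT 40: heading 130 -> 90
  -- iteration 7/9 --
  FD 8: (-13.021,-15.518) -> (-13.021,-7.518) [heading=90, draw]
  RT 40: heading 90 -> 50
  -- iteration 8/9 --
  FD 8: (-13.021,-7.518) -> (-7.878,-1.389) [heading=50, draw]
  RT 40: heading 50 -> 10
  -- iteration 9/9 --
  FD 8: (-7.878,-1.389) -> (0,0) [heading=10, draw]
  RT 40: heading 10 -> 330
]
Final: pos=(0,0), heading=330, 9 segment(s) drawn

Start position: (0, 0)
Final position: (0, 0)
Distance = 0; < 1e-6 -> CLOSED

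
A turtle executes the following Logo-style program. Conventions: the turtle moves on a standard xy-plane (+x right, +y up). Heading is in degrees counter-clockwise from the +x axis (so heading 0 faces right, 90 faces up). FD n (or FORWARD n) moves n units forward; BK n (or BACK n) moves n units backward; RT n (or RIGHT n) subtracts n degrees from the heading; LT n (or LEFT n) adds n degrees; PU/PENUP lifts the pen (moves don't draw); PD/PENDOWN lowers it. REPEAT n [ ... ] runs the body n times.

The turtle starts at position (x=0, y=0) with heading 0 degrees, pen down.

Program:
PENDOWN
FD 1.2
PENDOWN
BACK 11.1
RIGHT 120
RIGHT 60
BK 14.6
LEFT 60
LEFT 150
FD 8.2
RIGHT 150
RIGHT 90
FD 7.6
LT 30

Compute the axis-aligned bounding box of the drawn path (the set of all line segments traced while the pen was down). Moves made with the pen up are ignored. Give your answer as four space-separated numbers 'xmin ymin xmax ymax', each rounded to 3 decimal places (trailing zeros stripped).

Answer: -9.9 0 11.801 7.9

Derivation:
Executing turtle program step by step:
Start: pos=(0,0), heading=0, pen down
PD: pen down
FD 1.2: (0,0) -> (1.2,0) [heading=0, draw]
PD: pen down
BK 11.1: (1.2,0) -> (-9.9,0) [heading=0, draw]
RT 120: heading 0 -> 240
RT 60: heading 240 -> 180
BK 14.6: (-9.9,0) -> (4.7,0) [heading=180, draw]
LT 60: heading 180 -> 240
LT 150: heading 240 -> 30
FD 8.2: (4.7,0) -> (11.801,4.1) [heading=30, draw]
RT 150: heading 30 -> 240
RT 90: heading 240 -> 150
FD 7.6: (11.801,4.1) -> (5.22,7.9) [heading=150, draw]
LT 30: heading 150 -> 180
Final: pos=(5.22,7.9), heading=180, 5 segment(s) drawn

Segment endpoints: x in {-9.9, 0, 1.2, 4.7, 5.22, 11.801}, y in {0, 0, 4.1, 7.9}
xmin=-9.9, ymin=0, xmax=11.801, ymax=7.9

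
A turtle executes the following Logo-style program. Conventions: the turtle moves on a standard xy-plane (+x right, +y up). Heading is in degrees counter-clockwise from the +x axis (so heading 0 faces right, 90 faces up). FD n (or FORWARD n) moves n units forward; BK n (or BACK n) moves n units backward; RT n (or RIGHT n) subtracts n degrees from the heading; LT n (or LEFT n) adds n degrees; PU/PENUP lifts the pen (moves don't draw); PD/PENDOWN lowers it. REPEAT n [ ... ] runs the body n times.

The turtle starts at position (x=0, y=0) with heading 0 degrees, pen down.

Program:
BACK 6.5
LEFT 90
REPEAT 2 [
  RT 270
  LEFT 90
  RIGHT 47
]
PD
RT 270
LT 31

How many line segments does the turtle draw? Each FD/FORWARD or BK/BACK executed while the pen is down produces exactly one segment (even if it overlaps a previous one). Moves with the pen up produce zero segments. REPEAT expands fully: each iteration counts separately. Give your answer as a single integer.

Executing turtle program step by step:
Start: pos=(0,0), heading=0, pen down
BK 6.5: (0,0) -> (-6.5,0) [heading=0, draw]
LT 90: heading 0 -> 90
REPEAT 2 [
  -- iteration 1/2 --
  RT 270: heading 90 -> 180
  LT 90: heading 180 -> 270
  RT 47: heading 270 -> 223
  -- iteration 2/2 --
  RT 270: heading 223 -> 313
  LT 90: heading 313 -> 43
  RT 47: heading 43 -> 356
]
PD: pen down
RT 270: heading 356 -> 86
LT 31: heading 86 -> 117
Final: pos=(-6.5,0), heading=117, 1 segment(s) drawn
Segments drawn: 1

Answer: 1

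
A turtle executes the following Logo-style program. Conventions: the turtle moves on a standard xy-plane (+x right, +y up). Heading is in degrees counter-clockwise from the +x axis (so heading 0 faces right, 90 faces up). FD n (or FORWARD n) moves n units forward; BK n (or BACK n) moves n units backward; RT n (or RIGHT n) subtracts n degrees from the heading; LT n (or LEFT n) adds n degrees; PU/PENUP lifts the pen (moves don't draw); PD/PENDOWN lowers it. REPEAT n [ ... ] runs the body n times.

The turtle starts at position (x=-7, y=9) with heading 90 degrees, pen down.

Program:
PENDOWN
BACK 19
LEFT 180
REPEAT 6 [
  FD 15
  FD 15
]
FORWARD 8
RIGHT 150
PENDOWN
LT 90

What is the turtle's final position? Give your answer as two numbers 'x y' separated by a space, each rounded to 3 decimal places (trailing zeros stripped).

Answer: -7 -198

Derivation:
Executing turtle program step by step:
Start: pos=(-7,9), heading=90, pen down
PD: pen down
BK 19: (-7,9) -> (-7,-10) [heading=90, draw]
LT 180: heading 90 -> 270
REPEAT 6 [
  -- iteration 1/6 --
  FD 15: (-7,-10) -> (-7,-25) [heading=270, draw]
  FD 15: (-7,-25) -> (-7,-40) [heading=270, draw]
  -- iteration 2/6 --
  FD 15: (-7,-40) -> (-7,-55) [heading=270, draw]
  FD 15: (-7,-55) -> (-7,-70) [heading=270, draw]
  -- iteration 3/6 --
  FD 15: (-7,-70) -> (-7,-85) [heading=270, draw]
  FD 15: (-7,-85) -> (-7,-100) [heading=270, draw]
  -- iteration 4/6 --
  FD 15: (-7,-100) -> (-7,-115) [heading=270, draw]
  FD 15: (-7,-115) -> (-7,-130) [heading=270, draw]
  -- iteration 5/6 --
  FD 15: (-7,-130) -> (-7,-145) [heading=270, draw]
  FD 15: (-7,-145) -> (-7,-160) [heading=270, draw]
  -- iteration 6/6 --
  FD 15: (-7,-160) -> (-7,-175) [heading=270, draw]
  FD 15: (-7,-175) -> (-7,-190) [heading=270, draw]
]
FD 8: (-7,-190) -> (-7,-198) [heading=270, draw]
RT 150: heading 270 -> 120
PD: pen down
LT 90: heading 120 -> 210
Final: pos=(-7,-198), heading=210, 14 segment(s) drawn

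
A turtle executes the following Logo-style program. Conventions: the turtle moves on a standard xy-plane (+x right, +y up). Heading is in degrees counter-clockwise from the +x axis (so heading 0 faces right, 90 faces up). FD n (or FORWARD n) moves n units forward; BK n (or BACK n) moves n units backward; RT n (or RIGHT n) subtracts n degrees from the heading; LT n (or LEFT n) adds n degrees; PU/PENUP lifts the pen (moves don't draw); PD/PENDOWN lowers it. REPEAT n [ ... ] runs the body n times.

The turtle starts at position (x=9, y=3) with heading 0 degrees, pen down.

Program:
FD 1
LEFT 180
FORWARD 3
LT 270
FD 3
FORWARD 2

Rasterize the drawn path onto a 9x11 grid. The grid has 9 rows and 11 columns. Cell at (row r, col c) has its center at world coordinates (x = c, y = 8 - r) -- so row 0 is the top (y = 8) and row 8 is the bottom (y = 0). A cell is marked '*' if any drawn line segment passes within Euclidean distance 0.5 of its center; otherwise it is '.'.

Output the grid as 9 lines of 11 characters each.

Segment 0: (9,3) -> (10,3)
Segment 1: (10,3) -> (7,3)
Segment 2: (7,3) -> (7,6)
Segment 3: (7,6) -> (7,8)

Answer: .......*...
.......*...
.......*...
.......*...
.......*...
.......****
...........
...........
...........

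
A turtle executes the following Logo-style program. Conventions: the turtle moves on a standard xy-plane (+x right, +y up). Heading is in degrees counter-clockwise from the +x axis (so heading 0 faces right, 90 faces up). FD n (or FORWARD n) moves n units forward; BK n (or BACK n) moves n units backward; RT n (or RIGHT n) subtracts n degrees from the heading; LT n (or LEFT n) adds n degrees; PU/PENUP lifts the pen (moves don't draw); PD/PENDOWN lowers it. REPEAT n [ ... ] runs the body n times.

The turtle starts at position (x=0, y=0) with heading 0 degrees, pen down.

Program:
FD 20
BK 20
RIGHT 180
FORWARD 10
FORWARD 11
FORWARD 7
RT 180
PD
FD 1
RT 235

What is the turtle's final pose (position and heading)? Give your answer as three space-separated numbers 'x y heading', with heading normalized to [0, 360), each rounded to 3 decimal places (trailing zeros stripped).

Answer: -27 0 125

Derivation:
Executing turtle program step by step:
Start: pos=(0,0), heading=0, pen down
FD 20: (0,0) -> (20,0) [heading=0, draw]
BK 20: (20,0) -> (0,0) [heading=0, draw]
RT 180: heading 0 -> 180
FD 10: (0,0) -> (-10,0) [heading=180, draw]
FD 11: (-10,0) -> (-21,0) [heading=180, draw]
FD 7: (-21,0) -> (-28,0) [heading=180, draw]
RT 180: heading 180 -> 0
PD: pen down
FD 1: (-28,0) -> (-27,0) [heading=0, draw]
RT 235: heading 0 -> 125
Final: pos=(-27,0), heading=125, 6 segment(s) drawn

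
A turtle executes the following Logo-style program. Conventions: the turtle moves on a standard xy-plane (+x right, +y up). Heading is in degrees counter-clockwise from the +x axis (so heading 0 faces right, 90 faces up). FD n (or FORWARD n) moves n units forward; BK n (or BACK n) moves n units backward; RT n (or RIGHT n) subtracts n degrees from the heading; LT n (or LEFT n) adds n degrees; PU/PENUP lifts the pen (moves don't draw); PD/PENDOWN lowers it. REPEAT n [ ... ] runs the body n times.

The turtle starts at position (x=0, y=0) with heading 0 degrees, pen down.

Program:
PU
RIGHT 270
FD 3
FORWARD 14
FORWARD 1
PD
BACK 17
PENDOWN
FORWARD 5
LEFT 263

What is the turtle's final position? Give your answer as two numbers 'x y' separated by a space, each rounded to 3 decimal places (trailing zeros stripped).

Answer: 0 6

Derivation:
Executing turtle program step by step:
Start: pos=(0,0), heading=0, pen down
PU: pen up
RT 270: heading 0 -> 90
FD 3: (0,0) -> (0,3) [heading=90, move]
FD 14: (0,3) -> (0,17) [heading=90, move]
FD 1: (0,17) -> (0,18) [heading=90, move]
PD: pen down
BK 17: (0,18) -> (0,1) [heading=90, draw]
PD: pen down
FD 5: (0,1) -> (0,6) [heading=90, draw]
LT 263: heading 90 -> 353
Final: pos=(0,6), heading=353, 2 segment(s) drawn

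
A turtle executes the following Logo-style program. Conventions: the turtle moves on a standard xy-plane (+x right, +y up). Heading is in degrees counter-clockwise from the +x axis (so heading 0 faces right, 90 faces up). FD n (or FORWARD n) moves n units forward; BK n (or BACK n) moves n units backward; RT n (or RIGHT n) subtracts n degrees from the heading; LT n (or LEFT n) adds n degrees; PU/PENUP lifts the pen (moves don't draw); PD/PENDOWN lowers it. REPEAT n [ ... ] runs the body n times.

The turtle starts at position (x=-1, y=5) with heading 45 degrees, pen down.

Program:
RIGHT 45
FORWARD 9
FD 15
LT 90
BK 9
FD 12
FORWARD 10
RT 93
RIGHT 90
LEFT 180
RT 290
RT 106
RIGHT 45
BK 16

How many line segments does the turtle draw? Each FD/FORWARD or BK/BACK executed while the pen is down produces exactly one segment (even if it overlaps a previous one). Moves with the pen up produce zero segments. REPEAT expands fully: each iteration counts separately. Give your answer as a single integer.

Answer: 6

Derivation:
Executing turtle program step by step:
Start: pos=(-1,5), heading=45, pen down
RT 45: heading 45 -> 0
FD 9: (-1,5) -> (8,5) [heading=0, draw]
FD 15: (8,5) -> (23,5) [heading=0, draw]
LT 90: heading 0 -> 90
BK 9: (23,5) -> (23,-4) [heading=90, draw]
FD 12: (23,-4) -> (23,8) [heading=90, draw]
FD 10: (23,8) -> (23,18) [heading=90, draw]
RT 93: heading 90 -> 357
RT 90: heading 357 -> 267
LT 180: heading 267 -> 87
RT 290: heading 87 -> 157
RT 106: heading 157 -> 51
RT 45: heading 51 -> 6
BK 16: (23,18) -> (7.088,16.328) [heading=6, draw]
Final: pos=(7.088,16.328), heading=6, 6 segment(s) drawn
Segments drawn: 6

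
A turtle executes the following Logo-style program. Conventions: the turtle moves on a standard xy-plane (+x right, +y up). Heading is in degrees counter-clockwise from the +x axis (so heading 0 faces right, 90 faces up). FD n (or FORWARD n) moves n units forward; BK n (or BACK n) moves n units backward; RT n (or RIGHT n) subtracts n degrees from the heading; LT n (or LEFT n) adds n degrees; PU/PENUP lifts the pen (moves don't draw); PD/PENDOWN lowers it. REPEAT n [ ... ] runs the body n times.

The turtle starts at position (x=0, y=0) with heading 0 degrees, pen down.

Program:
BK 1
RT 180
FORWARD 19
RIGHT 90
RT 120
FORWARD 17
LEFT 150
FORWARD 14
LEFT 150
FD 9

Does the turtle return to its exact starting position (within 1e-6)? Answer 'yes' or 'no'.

Answer: no

Derivation:
Executing turtle program step by step:
Start: pos=(0,0), heading=0, pen down
BK 1: (0,0) -> (-1,0) [heading=0, draw]
RT 180: heading 0 -> 180
FD 19: (-1,0) -> (-20,0) [heading=180, draw]
RT 90: heading 180 -> 90
RT 120: heading 90 -> 330
FD 17: (-20,0) -> (-5.278,-8.5) [heading=330, draw]
LT 150: heading 330 -> 120
FD 14: (-5.278,-8.5) -> (-12.278,3.624) [heading=120, draw]
LT 150: heading 120 -> 270
FD 9: (-12.278,3.624) -> (-12.278,-5.376) [heading=270, draw]
Final: pos=(-12.278,-5.376), heading=270, 5 segment(s) drawn

Start position: (0, 0)
Final position: (-12.278, -5.376)
Distance = 13.403; >= 1e-6 -> NOT closed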